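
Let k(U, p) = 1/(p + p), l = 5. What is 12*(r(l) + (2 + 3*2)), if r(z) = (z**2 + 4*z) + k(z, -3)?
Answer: 634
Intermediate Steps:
k(U, p) = 1/(2*p)
r(z) = -1/6 + z**2 + 4*z (r(z) = (z**2 + 4*z) + (1/2)/(-3) = (z**2 + 4*z) + (1/2)*(-1/3) = (z**2 + 4*z) - 1/6 = -1/6 + z**2 + 4*z)
12*(r(l) + (2 + 3*2)) = 12*((-1/6 + 5**2 + 4*5) + (2 + 3*2)) = 12*((-1/6 + 25 + 20) + (2 + 6)) = 12*(269/6 + 8) = 12*(317/6) = 634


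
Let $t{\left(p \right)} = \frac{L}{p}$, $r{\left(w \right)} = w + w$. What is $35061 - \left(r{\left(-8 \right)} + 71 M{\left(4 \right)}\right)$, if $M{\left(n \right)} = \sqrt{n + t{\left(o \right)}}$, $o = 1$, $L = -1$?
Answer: $35077 - 71 \sqrt{3} \approx 34954.0$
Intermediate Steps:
$r{\left(w \right)} = 2 w$
$t{\left(p \right)} = - \frac{1}{p}$
$M{\left(n \right)} = \sqrt{-1 + n}$ ($M{\left(n \right)} = \sqrt{n - 1^{-1}} = \sqrt{n - 1} = \sqrt{-1 + n}$)
$35061 - \left(r{\left(-8 \right)} + 71 M{\left(4 \right)}\right) = 35061 - \left(2 \left(-8\right) + 71 \sqrt{-1 + 4}\right) = 35061 - \left(-16 + 71 \sqrt{3}\right) = 35061 + \left(16 - 71 \sqrt{3}\right) = 35077 - 71 \sqrt{3}$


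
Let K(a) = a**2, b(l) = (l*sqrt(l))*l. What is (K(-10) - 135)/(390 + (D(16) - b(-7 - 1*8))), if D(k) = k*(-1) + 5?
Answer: -13265/903016 - 7875*I*sqrt(15)/903016 ≈ -0.01469 - 0.033775*I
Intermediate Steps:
D(k) = 5 - k (D(k) = -k + 5 = 5 - k)
b(l) = l**(5/2) (b(l) = l**(3/2)*l = l**(5/2))
(K(-10) - 135)/(390 + (D(16) - b(-7 - 1*8))) = ((-10)**2 - 135)/(390 + ((5 - 1*16) - (-7 - 1*8)**(5/2))) = (100 - 135)/(390 + ((5 - 16) - (-7 - 8)**(5/2))) = -35/(390 + (-11 - (-15)**(5/2))) = -35/(390 + (-11 - 225*I*sqrt(15))) = -35/(379 - 225*I*sqrt(15))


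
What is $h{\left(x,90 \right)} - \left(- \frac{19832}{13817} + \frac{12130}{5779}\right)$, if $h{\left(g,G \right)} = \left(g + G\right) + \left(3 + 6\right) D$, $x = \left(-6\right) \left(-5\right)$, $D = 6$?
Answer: $\frac{13840638000}{79848443} \approx 173.34$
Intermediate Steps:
$x = 30$
$h{\left(g,G \right)} = 54 + G + g$ ($h{\left(g,G \right)} = \left(g + G\right) + \left(3 + 6\right) 6 = \left(G + g\right) + 9 \cdot 6 = \left(G + g\right) + 54 = 54 + G + g$)
$h{\left(x,90 \right)} - \left(- \frac{19832}{13817} + \frac{12130}{5779}\right) = \left(54 + 90 + 30\right) - \left(- \frac{19832}{13817} + \frac{12130}{5779}\right) = 174 - \frac{52991082}{79848443} = \frac{13840638000}{79848443}$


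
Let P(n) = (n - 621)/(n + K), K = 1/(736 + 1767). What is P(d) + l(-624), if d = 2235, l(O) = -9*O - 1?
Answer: 15707753266/2797103 ≈ 5615.7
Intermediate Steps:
l(O) = -1 - 9*O
K = 1/2503 ≈ 0.00039952
P(n) = (-621 + n)/(1/2503 + n) (P(n) = (n - 621)/(n + 1/2503) = (-621 + n)/(1/2503 + n))
P(d) + l(-624) = 2503*(-621 + 2235)/(1 + 2503*2235) + (-1 - 9*(-624)) = 2503*1614/(1 + 5594205) + (-1 + 5616) = 2503*1614/5594206 + 5615 = 2503*(1/5594206)*1614 + 5615 = 2019921/2797103 + 5615 = 15707753266/2797103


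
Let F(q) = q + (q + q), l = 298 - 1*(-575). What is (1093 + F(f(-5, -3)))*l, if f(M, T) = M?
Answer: 941094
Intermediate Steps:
l = 873 (l = 298 + 575 = 873)
F(q) = 3*q (F(q) = q + 2*q = 3*q)
(1093 + F(f(-5, -3)))*l = (1093 + 3*(-5))*873 = (1093 - 15)*873 = 1078*873 = 941094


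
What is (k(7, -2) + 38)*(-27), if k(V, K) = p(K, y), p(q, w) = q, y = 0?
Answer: -972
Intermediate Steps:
k(V, K) = K
(k(7, -2) + 38)*(-27) = (-2 + 38)*(-27) = 36*(-27) = -972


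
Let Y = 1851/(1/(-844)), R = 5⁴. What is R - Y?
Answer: 1562869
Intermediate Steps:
R = 625
Y = -1562244 (Y = 1851/(-1/844) = 1851*(-844) = -1562244)
R - Y = 625 - 1*(-1562244) = 625 + 1562244 = 1562869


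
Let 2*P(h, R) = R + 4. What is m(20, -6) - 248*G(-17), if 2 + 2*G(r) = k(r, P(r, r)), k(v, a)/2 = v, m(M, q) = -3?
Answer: 4461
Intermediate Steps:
P(h, R) = 2 + R/2 (P(h, R) = (R + 4)/2 = (4 + R)/2 = 2 + R/2)
k(v, a) = 2*v
G(r) = -1 + r (G(r) = -1 + (2*r)/2 = -1 + r)
m(20, -6) - 248*G(-17) = -3 - 248*(-1 - 17) = -3 - 248*(-18) = -3 + 4464 = 4461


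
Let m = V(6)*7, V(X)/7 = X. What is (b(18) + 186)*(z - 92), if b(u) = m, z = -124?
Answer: -103680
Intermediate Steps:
V(X) = 7*X
m = 294 (m = (7*6)*7 = 42*7 = 294)
b(u) = 294
(b(18) + 186)*(z - 92) = (294 + 186)*(-124 - 92) = 480*(-216) = -103680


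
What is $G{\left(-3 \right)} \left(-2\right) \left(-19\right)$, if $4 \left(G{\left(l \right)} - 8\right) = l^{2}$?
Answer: $\frac{779}{2} \approx 389.5$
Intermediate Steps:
$G{\left(l \right)} = 8 + \frac{l^{2}}{4}$
$G{\left(-3 \right)} \left(-2\right) \left(-19\right) = \left(8 + \frac{\left(-3\right)^{2}}{4}\right) \left(-2\right) \left(-19\right) = \left(8 + \frac{1}{4} \cdot 9\right) \left(-2\right) \left(-19\right) = \left(8 + \frac{9}{4}\right) \left(-2\right) \left(-19\right) = \frac{41}{4} \left(-2\right) \left(-19\right) = \left(- \frac{41}{2}\right) \left(-19\right) = \frac{779}{2}$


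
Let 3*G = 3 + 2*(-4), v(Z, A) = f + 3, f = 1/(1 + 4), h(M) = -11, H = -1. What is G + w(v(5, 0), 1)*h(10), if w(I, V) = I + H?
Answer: -388/15 ≈ -25.867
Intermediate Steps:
f = 1/5 ≈ 0.20000
v(Z, A) = 16/5 (v(Z, A) = 1/5 + 3 = 16/5)
w(I, V) = -1 + I (w(I, V) = I - 1 = -1 + I)
G = -5/3 (G = (3 + 2*(-4))/3 = (3 - 8)/3 = (1/3)*(-5) = -5/3 ≈ -1.6667)
G + w(v(5, 0), 1)*h(10) = -5/3 + (-1 + 16/5)*(-11) = -5/3 + (11/5)*(-11) = -5/3 - 121/5 = -388/15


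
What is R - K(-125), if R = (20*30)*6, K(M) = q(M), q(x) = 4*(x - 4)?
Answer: 4116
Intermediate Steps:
q(x) = -16 + 4*x (q(x) = 4*(-4 + x) = -16 + 4*x)
K(M) = -16 + 4*M
R = 3600 (R = 600*6 = 3600)
R - K(-125) = 3600 - (-16 + 4*(-125)) = 3600 - (-16 - 500) = 3600 - 1*(-516) = 3600 + 516 = 4116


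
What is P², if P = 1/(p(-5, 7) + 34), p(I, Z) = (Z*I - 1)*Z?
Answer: 1/47524 ≈ 2.1042e-5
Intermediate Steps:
p(I, Z) = Z*(-1 + I*Z) (p(I, Z) = (I*Z - 1)*Z = (-1 + I*Z)*Z = Z*(-1 + I*Z))
P = -1/218 (P = 1/(7*(-1 - 5*7) + 34) = 1/(7*(-1 - 35) + 34) = 1/(7*(-36) + 34) = 1/(-252 + 34) = 1/(-218) = -1/218 ≈ -0.0045872)
P² = (-1/218)² = 1/47524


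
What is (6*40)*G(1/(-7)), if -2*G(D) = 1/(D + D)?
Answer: 420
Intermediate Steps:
G(D) = -1/(4*D) (G(D) = -1/(2*(D + D)) = -1/(2*D)/2 = -1/(4*D))
(6*40)*G(1/(-7)) = (6*40)*(-1/(4*(1/(-7)))) = 240*(-1/(4*(-⅐))) = 240*(-¼*(-7)) = 240*(7/4) = 420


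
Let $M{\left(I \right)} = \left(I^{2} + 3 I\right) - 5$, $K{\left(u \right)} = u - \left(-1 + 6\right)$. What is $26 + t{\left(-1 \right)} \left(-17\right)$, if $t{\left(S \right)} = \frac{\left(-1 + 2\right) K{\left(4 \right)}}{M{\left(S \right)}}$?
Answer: $\frac{165}{7} \approx 23.571$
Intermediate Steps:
$K{\left(u \right)} = -5 + u$ ($K{\left(u \right)} = u - 5 = -5 + u$)
$M{\left(I \right)} = -5 + I^{2} + 3 I$
$t{\left(S \right)} = - \frac{1}{-5 + S^{2} + 3 S}$ ($t{\left(S \right)} = \frac{\left(-1 + 2\right) \left(-5 + 4\right)}{-5 + S^{2} + 3 S} = \frac{1 \left(-1\right)}{-5 + S^{2} + 3 S} = - \frac{1}{-5 + S^{2} + 3 S}$)
$26 + t{\left(-1 \right)} \left(-17\right) = 26 + - \frac{1}{-5 + \left(-1\right)^{2} + 3 \left(-1\right)} \left(-17\right) = 26 + - \frac{1}{-5 + 1 - 3} \left(-17\right) = 26 + - \frac{1}{-7} \left(-17\right) = 26 + \left(-1\right) \left(- \frac{1}{7}\right) \left(-17\right) = 26 + \frac{1}{7} \left(-17\right) = 26 - \frac{17}{7} = \frac{165}{7}$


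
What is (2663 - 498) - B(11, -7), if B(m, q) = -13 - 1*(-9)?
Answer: 2169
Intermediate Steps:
B(m, q) = -4 (B(m, q) = -13 + 9 = -4)
(2663 - 498) - B(11, -7) = (2663 - 498) - 1*(-4) = 2165 + 4 = 2169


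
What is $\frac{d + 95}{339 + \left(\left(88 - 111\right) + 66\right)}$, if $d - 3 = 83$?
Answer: $\frac{181}{382} \approx 0.47382$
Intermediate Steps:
$d = 86$ ($d = 3 + 83 = 86$)
$\frac{d + 95}{339 + \left(\left(88 - 111\right) + 66\right)} = \frac{86 + 95}{339 + \left(\left(88 - 111\right) + 66\right)} = \frac{181}{339 + \left(-23 + 66\right)} = \frac{181}{339 + 43} = \frac{181}{382}$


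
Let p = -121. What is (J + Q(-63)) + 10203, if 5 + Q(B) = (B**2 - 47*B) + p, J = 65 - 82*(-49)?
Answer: 21090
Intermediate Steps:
J = 4083 (J = 65 + 4018 = 4083)
Q(B) = -126 + B**2 - 47*B (Q(B) = -5 + ((B**2 - 47*B) - 121) = -5 + (-121 + B**2 - 47*B) = -126 + B**2 - 47*B)
(J + Q(-63)) + 10203 = (4083 + (-126 + (-63)**2 - 47*(-63))) + 10203 = (4083 + (-126 + 3969 + 2961)) + 10203 = (4083 + 6804) + 10203 = 10887 + 10203 = 21090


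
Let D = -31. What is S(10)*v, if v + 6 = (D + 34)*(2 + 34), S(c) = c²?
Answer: 10200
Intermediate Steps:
v = 102 (v = -6 + (-31 + 34)*(2 + 34) = -6 + 3*36 = -6 + 108 = 102)
S(10)*v = 10²*102 = 100*102 = 10200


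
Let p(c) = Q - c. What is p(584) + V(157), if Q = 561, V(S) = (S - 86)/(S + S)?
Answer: -7151/314 ≈ -22.774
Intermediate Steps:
V(S) = (-86 + S)/(2*S) (V(S) = (-86 + S)/((2*S)) = (-86 + S)*(1/(2*S)) = (-86 + S)/(2*S))
p(c) = 561 - c
p(584) + V(157) = (561 - 1*584) + (1/2)*(-86 + 157)/157 = (561 - 584) + (1/2)*(1/157)*71 = -23 + 71/314 = -7151/314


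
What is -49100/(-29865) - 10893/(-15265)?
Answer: 214966189/91177845 ≈ 2.3577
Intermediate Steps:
-49100/(-29865) - 10893/(-15265) = -49100*(-1/29865) - 10893*(-1/15265) = 9820/5973 + 10893/15265 = 214966189/91177845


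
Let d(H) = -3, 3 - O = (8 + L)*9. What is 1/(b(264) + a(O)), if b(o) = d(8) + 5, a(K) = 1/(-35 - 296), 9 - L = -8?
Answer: 331/661 ≈ 0.50076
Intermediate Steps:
L = 17 (L = 9 - 1*(-8) = 9 + 8 = 17)
O = -222 (O = 3 - (8 + 17)*9 = 3 - 25*9 = 3 - 1*225 = 3 - 225 = -222)
a(K) = -1/331 (a(K) = 1/(-331) = -1/331)
b(o) = 2 (b(o) = -3 + 5 = 2)
1/(b(264) + a(O)) = 1/(2 - 1/331) = 1/(661/331) = 331/661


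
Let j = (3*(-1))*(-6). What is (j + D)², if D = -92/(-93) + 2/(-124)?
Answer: 12453841/34596 ≈ 359.98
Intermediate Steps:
j = 18 (j = -3*(-6) = 18)
D = 181/186 (D = -92*(-1/93) + 2*(-1/124) = 92/93 - 1/62 = 181/186 ≈ 0.97312)
(j + D)² = (18 + 181/186)² = (3529/186)² = 12453841/34596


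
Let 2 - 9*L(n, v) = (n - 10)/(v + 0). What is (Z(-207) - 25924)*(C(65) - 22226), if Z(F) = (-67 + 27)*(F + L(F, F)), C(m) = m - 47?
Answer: 730169103616/1863 ≈ 3.9193e+8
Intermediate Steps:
L(n, v) = 2/9 - (-10 + n)/(9*v) (L(n, v) = 2/9 - (n - 10)/(9*(v + 0)) = 2/9 - (-10 + n)/(9*v))
C(m) = -47 + m
Z(F) = -40*F - 40*(10 + F)/(9*F) (Z(F) = (-67 + 27)*(F + (10 - F + 2*F)/(9*F)) = -40*(F + (10 + F)/(9*F)) = -40*F - 40*(10 + F)/(9*F))
(Z(-207) - 25924)*(C(65) - 22226) = ((-40/9 - 40*(-207) - 400/9/(-207)) - 25924)*((-47 + 65) - 22226) = ((-40/9 + 8280 - 400/9*(-1/207)) - 25924)*(18 - 22226) = ((-40/9 + 8280 + 400/1863) - 25924)*(-22208) = (15417760/1863 - 25924)*(-22208) = -32878652/1863*(-22208) = 730169103616/1863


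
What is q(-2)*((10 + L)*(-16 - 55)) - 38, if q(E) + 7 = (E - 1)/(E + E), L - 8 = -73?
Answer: -97777/4 ≈ -24444.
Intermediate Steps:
L = -65 (L = 8 - 73 = -65)
q(E) = -7 + (-1 + E)/(2*E) (q(E) = -7 + (E - 1)/(E + E) = -7 + (-1 + E)/((2*E)) = -7 + (-1 + E)*(1/(2*E)) = -7 + (-1 + E)/(2*E))
q(-2)*((10 + L)*(-16 - 55)) - 38 = ((1/2)*(-1 - 13*(-2))/(-2))*((10 - 65)*(-16 - 55)) - 38 = ((1/2)*(-1/2)*(-1 + 26))*(-55*(-71)) - 38 = ((1/2)*(-1/2)*25)*3905 - 38 = -25/4*3905 - 38 = -97625/4 - 38 = -97777/4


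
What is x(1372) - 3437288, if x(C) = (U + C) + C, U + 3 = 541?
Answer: -3434006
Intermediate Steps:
U = 538 (U = -3 + 541 = 538)
x(C) = 538 + 2*C (x(C) = (538 + C) + C = 538 + 2*C)
x(1372) - 3437288 = (538 + 2*1372) - 3437288 = (538 + 2744) - 3437288 = 3282 - 3437288 = -3434006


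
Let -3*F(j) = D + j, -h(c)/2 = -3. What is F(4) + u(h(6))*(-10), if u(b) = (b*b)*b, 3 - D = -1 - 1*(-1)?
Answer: -6487/3 ≈ -2162.3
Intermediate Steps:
h(c) = 6 (h(c) = -2*(-3) = 6)
D = 3 (D = 3 - (-1 - 1*(-1)) = 3 - (-1 + 1) = 3 - 1*0 = 3 + 0 = 3)
u(b) = b³ (u(b) = b²*b = b³)
F(j) = -1 - j/3 (F(j) = -(3 + j)/3 = -1 - j/3)
F(4) + u(h(6))*(-10) = (-1 - ⅓*4) + 6³*(-10) = (-1 - 4/3) + 216*(-10) = -7/3 - 2160 = -6487/3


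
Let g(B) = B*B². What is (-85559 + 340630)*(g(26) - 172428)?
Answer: -39498254492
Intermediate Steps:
g(B) = B³
(-85559 + 340630)*(g(26) - 172428) = (-85559 + 340630)*(26³ - 172428) = 255071*(17576 - 172428) = 255071*(-154852) = -39498254492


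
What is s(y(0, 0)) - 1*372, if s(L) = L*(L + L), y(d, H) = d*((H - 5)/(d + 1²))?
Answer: -372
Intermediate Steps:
y(d, H) = d*(-5 + H)/(1 + d) (y(d, H) = d*((-5 + H)/(d + 1)) = d*((-5 + H)/(1 + d)) = d*(-5 + H)/(1 + d))
s(L) = 2*L² (s(L) = L*(2*L) = 2*L²)
s(y(0, 0)) - 1*372 = 2*(0*(-5 + 0)/(1 + 0))² - 1*372 = 2*(0*(-5)/1)² - 372 = 2*(0*1*(-5))² - 372 = 2*0² - 372 = 2*0 - 372 = 0 - 372 = -372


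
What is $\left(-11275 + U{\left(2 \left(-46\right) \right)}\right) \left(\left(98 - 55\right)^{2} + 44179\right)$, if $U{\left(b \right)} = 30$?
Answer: $-517584860$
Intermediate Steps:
$\left(-11275 + U{\left(2 \left(-46\right) \right)}\right) \left(\left(98 - 55\right)^{2} + 44179\right) = \left(-11275 + 30\right) \left(\left(98 - 55\right)^{2} + 44179\right) = - 11245 \left(43^{2} + 44179\right) = - 11245 \left(1849 + 44179\right) = \left(-11245\right) 46028 = -517584860$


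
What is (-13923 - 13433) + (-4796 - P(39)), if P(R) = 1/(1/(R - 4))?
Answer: -32187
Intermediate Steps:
P(R) = -4 + R (P(R) = 1/(1/(-4 + R)) = -4 + R)
(-13923 - 13433) + (-4796 - P(39)) = (-13923 - 13433) + (-4796 - (-4 + 39)) = -27356 + (-4796 - 1*35) = -27356 + (-4796 - 35) = -27356 - 4831 = -32187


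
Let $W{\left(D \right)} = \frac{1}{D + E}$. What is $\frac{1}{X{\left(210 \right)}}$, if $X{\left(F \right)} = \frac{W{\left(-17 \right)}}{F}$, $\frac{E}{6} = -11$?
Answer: $-17430$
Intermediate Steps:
$E = -66$ ($E = 6 \left(-11\right) = -66$)
$W{\left(D \right)} = \frac{1}{-66 + D}$ ($W{\left(D \right)} = \frac{1}{D - 66} = \frac{1}{-66 + D}$)
$X{\left(F \right)} = - \frac{1}{83 F}$ ($X{\left(F \right)} = \frac{1}{\left(-66 - 17\right) F} = \frac{1}{\left(-83\right) F} = - \frac{1}{83 F}$)
$\frac{1}{X{\left(210 \right)}} = \frac{1}{\left(- \frac{1}{83}\right) \frac{1}{210}} = \frac{1}{- \frac{1}{17430}} = -17430$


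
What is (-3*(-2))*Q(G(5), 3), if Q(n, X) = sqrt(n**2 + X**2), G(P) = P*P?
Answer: 6*sqrt(634) ≈ 151.08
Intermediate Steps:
G(P) = P**2
Q(n, X) = sqrt(X**2 + n**2)
(-3*(-2))*Q(G(5), 3) = (-3*(-2))*sqrt(3**2 + (5**2)**2) = 6*sqrt(9 + 25**2) = 6*sqrt(9 + 625) = 6*sqrt(634)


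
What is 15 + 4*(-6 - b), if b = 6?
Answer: -33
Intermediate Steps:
15 + 4*(-6 - b) = 15 + 4*(-6 - 1*6) = 15 + 4*(-6 - 6) = 15 + 4*(-12) = 15 - 48 = -33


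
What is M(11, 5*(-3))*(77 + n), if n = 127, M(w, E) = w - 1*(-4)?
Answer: 3060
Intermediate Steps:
M(w, E) = 4 + w (M(w, E) = w + 4 = 4 + w)
M(11, 5*(-3))*(77 + n) = (4 + 11)*(77 + 127) = 15*204 = 3060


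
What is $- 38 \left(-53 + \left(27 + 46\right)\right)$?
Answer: $-760$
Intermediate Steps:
$- 38 \left(-53 + \left(27 + 46\right)\right) = - 38 \left(-53 + 73\right) = \left(-38\right) 20 = -760$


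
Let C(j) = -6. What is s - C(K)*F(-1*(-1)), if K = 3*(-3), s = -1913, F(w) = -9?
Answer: -1967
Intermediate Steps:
K = -9
s - C(K)*F(-1*(-1)) = -1913 - (-6)*(-9) = -1913 - 1*54 = -1913 - 54 = -1967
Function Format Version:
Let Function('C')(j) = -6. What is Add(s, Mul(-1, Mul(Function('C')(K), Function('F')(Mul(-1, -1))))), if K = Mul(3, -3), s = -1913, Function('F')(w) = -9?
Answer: -1967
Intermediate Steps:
K = -9
Add(s, Mul(-1, Mul(Function('C')(K), Function('F')(Mul(-1, -1))))) = Add(-1913, Mul(-1, Mul(-6, -9))) = Add(-1913, Mul(-1, 54)) = Add(-1913, -54) = -1967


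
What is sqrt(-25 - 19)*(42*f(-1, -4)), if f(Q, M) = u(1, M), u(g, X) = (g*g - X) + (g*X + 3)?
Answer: 336*I*sqrt(11) ≈ 1114.4*I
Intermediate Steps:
u(g, X) = 3 + g**2 - X + X*g (u(g, X) = (g**2 - X) + (X*g + 3) = (g**2 - X) + (3 + X*g) = 3 + g**2 - X + X*g)
f(Q, M) = 4 (f(Q, M) = 3 + 1**2 - M + M*1 = 3 + 1 - M + M = 4)
sqrt(-25 - 19)*(42*f(-1, -4)) = sqrt(-25 - 19)*(42*4) = sqrt(-44)*168 = (2*I*sqrt(11))*168 = 336*I*sqrt(11)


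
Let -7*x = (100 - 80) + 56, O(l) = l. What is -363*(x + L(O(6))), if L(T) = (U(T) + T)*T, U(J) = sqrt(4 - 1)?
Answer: -63888/7 - 2178*sqrt(3) ≈ -12899.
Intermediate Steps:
U(J) = sqrt(3)
x = -76/7 (x = -((100 - 80) + 56)/7 = -(20 + 56)/7 = -1/7*76 = -76/7 ≈ -10.857)
L(T) = T*(T + sqrt(3)) (L(T) = (sqrt(3) + T)*T = (T + sqrt(3))*T = T*(T + sqrt(3)))
-363*(x + L(O(6))) = -363*(-76/7 + 6*(6 + sqrt(3))) = -363*(-76/7 + (36 + 6*sqrt(3))) = -363*(176/7 + 6*sqrt(3)) = -63888/7 - 2178*sqrt(3)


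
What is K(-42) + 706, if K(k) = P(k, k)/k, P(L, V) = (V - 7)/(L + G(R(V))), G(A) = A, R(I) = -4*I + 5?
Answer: 554923/786 ≈ 706.01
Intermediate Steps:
R(I) = 5 - 4*I
P(L, V) = (-7 + V)/(5 + L - 4*V) (P(L, V) = (V - 7)/(L + (5 - 4*V)) = (-7 + V)/(5 + L - 4*V))
K(k) = (-7 + k)/(k*(5 - 3*k)) (K(k) = ((-7 + k)/(5 + k - 4*k))/k = ((-7 + k)/(5 - 3*k))/k = (-7 + k)/(k*(5 - 3*k)))
K(-42) + 706 = (7 - 1*(-42))/((-42)*(-5 + 3*(-42))) + 706 = -(7 + 42)/(42*(-5 - 126)) + 706 = -1/42*49/(-131) + 706 = -1/42*(-1/131)*49 + 706 = 7/786 + 706 = 554923/786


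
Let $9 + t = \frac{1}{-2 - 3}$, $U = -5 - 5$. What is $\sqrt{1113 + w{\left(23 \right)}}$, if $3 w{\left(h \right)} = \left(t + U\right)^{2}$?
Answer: $\frac{3 \sqrt{3433}}{5} \approx 35.155$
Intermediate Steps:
$U = -10$ ($U = -5 - 5 = -10$)
$t = - \frac{46}{5}$ ($t = -9 + \frac{1}{-2 - 3} = -9 + \frac{1}{-5} = -9 - \frac{1}{5} = - \frac{46}{5} \approx -9.2$)
$w{\left(h \right)} = \frac{3072}{25}$ ($w{\left(h \right)} = \frac{\left(- \frac{46}{5} - 10\right)^{2}}{3} = \frac{\left(- \frac{96}{5}\right)^{2}}{3} = \frac{1}{3} \cdot \frac{9216}{25} = \frac{3072}{25}$)
$\sqrt{1113 + w{\left(23 \right)}} = \sqrt{1113 + \frac{3072}{25}} = \sqrt{\frac{30897}{25}} = \frac{3 \sqrt{3433}}{5}$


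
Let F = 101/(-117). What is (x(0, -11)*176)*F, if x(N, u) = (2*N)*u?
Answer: 0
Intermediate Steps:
x(N, u) = 2*N*u
F = -101/117 (F = 101*(-1/117) = -101/117 ≈ -0.86325)
(x(0, -11)*176)*F = ((2*0*(-11))*176)*(-101/117) = (0*176)*(-101/117) = 0*(-101/117) = 0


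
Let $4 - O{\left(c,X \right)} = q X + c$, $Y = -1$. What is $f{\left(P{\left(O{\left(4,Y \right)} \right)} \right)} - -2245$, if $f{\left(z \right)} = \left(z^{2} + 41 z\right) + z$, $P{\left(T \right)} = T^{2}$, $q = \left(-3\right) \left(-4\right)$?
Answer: $29029$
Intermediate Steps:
$q = 12$
$O{\left(c,X \right)} = 4 - c - 12 X$ ($O{\left(c,X \right)} = 4 - \left(12 X + c\right) = 4 - \left(c + 12 X\right) = 4 - c - 12 X$)
$f{\left(z \right)} = z^{2} + 42 z$
$f{\left(P{\left(O{\left(4,Y \right)} \right)} \right)} - -2245 = \left(4 - 4 - -12\right)^{2} \left(42 + \left(4 - 4 - -12\right)^{2}\right) - -2245 = \left(4 - 4 + 12\right)^{2} \left(42 + \left(4 - 4 + 12\right)^{2}\right) + 2245 = 12^{2} \left(42 + 12^{2}\right) + 2245 = 144 \left(42 + 144\right) + 2245 = 144 \cdot 186 + 2245 = 26784 + 2245 = 29029$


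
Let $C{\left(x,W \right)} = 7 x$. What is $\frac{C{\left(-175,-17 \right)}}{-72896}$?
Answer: $\frac{1225}{72896} \approx 0.016805$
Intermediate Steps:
$\frac{C{\left(-175,-17 \right)}}{-72896} = \frac{7 \left(-175\right)}{-72896} = \left(-1225\right) \left(- \frac{1}{72896}\right) = \frac{1225}{72896}$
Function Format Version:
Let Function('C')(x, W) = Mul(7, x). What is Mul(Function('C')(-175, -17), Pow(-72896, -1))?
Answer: Rational(1225, 72896) ≈ 0.016805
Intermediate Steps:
Mul(Function('C')(-175, -17), Pow(-72896, -1)) = Mul(Mul(7, -175), Pow(-72896, -1)) = Mul(-1225, Rational(-1, 72896)) = Rational(1225, 72896)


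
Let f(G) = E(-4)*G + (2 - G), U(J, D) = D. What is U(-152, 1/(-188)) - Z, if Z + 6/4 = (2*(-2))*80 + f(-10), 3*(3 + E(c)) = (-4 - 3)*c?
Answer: 210275/564 ≈ 372.83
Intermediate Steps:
E(c) = -3 - 7*c/3 (E(c) = -3 + ((-4 - 3)*c)/3 = -3 + (-7*c)/3 = -3 - 7*c/3)
f(G) = 2 + 16*G/3 (f(G) = (-3 - 7/3*(-4))*G + (2 - G) = (-3 + 28/3)*G + (2 - G) = 19*G/3 + (2 - G) = 2 + 16*G/3)
Z = -2237/6 (Z = -3/2 + ((2*(-2))*80 + (2 + (16/3)*(-10))) = -3/2 + (-4*80 + (2 - 160/3)) = -3/2 + (-320 - 154/3) = -3/2 - 1114/3 = -2237/6 ≈ -372.83)
U(-152, 1/(-188)) - Z = 1/(-188) - 1*(-2237/6) = -1/188 + 2237/6 = 210275/564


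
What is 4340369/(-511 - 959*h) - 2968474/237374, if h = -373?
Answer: -15018143949/42394521652 ≈ -0.35425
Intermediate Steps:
4340369/(-511 - 959*h) - 2968474/237374 = 4340369/(-511 - 959*(-373)) - 2968474/237374 = 4340369/(-511 + 357707) - 2968474*1/237374 = 4340369/357196 - 1484237/118687 = -15018143949/42394521652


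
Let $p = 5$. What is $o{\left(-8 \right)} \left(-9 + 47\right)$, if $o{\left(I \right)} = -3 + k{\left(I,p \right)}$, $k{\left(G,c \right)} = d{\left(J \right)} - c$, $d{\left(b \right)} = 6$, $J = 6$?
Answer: $-76$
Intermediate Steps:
$k{\left(G,c \right)} = 6 - c$
$o{\left(I \right)} = -2$ ($o{\left(I \right)} = -3 + \left(6 - 5\right) = -3 + 1 = -2$)
$o{\left(-8 \right)} \left(-9 + 47\right) = - 2 \left(-9 + 47\right) = \left(-2\right) 38 = -76$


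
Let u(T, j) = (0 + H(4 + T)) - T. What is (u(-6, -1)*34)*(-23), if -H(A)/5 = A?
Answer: -12512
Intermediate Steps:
H(A) = -5*A
u(T, j) = -20 - 6*T (u(T, j) = (0 - 5*(4 + T)) - T = (0 + (-20 - 5*T)) - T = (-20 - 5*T) - T = -20 - 6*T)
(u(-6, -1)*34)*(-23) = ((-20 - 6*(-6))*34)*(-23) = ((-20 + 36)*34)*(-23) = (16*34)*(-23) = 544*(-23) = -12512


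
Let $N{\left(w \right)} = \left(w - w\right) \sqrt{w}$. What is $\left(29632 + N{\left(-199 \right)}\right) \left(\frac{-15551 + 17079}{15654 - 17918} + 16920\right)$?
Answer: $\frac{141883023808}{283} \approx 5.0135 \cdot 10^{8}$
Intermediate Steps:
$N{\left(w \right)} = 0$ ($N{\left(w \right)} = 0 \sqrt{w} = 0$)
$\left(29632 + N{\left(-199 \right)}\right) \left(\frac{-15551 + 17079}{15654 - 17918} + 16920\right) = \left(29632 + 0\right) \left(\frac{-15551 + 17079}{15654 - 17918} + 16920\right) = 29632 \left(\frac{1528}{-2264} + 16920\right) = 29632 \left(1528 \left(- \frac{1}{2264}\right) + 16920\right) = 29632 \left(- \frac{191}{283} + 16920\right) = 29632 \cdot \frac{4788169}{283} = \frac{141883023808}{283}$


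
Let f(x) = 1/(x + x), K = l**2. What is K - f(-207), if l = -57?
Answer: 1345087/414 ≈ 3249.0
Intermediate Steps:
K = 3249 (K = (-57)**2 = 3249)
f(x) = 1/(2*x)
K - f(-207) = 3249 - 1/(2*(-207)) = 3249 - (-1)/(2*207) = 3249 - 1*(-1/414) = 3249 + 1/414 = 1345087/414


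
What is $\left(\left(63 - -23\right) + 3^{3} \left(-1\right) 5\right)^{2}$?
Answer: $2401$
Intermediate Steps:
$\left(\left(63 - -23\right) + 3^{3} \left(-1\right) 5\right)^{2} = \left(\left(63 + 23\right) + 27 \left(-1\right) 5\right)^{2} = \left(86 - 135\right)^{2} = \left(-49\right)^{2} = 2401$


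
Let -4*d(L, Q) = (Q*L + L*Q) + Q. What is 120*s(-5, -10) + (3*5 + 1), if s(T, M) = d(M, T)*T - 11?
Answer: 12946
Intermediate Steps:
d(L, Q) = -Q/4 - L*Q/2 (d(L, Q) = -((Q*L + L*Q) + Q)/4 = -((L*Q + L*Q) + Q)/4 = -(2*L*Q + Q)/4 = -(Q + 2*L*Q)/4 = -Q/4 - L*Q/2)
s(T, M) = -11 - T²*(1 + 2*M)/4 (s(T, M) = (-T*(1 + 2*M)/4)*T - 11 = -T²*(1 + 2*M)/4 - 11 = -11 - T²*(1 + 2*M)/4)
120*s(-5, -10) + (3*5 + 1) = 120*(-11 - ¼*(-5)²*(1 + 2*(-10))) + (3*5 + 1) = 120*(-11 - ¼*25*(1 - 20)) + (15 + 1) = 120*(-11 - ¼*25*(-19)) + 16 = 120*(-11 + 475/4) + 16 = 120*(431/4) + 16 = 12930 + 16 = 12946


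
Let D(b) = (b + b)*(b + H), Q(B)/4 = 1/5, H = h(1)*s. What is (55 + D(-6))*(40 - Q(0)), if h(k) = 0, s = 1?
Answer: 24892/5 ≈ 4978.4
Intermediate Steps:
H = 0 (H = 0*1 = 0)
Q(B) = ⅘ (Q(B) = 4/5 = 4*(⅕) = ⅘)
D(b) = 2*b² (D(b) = (b + b)*(b + 0) = (2*b)*b = 2*b²)
(55 + D(-6))*(40 - Q(0)) = (55 + 2*(-6)²)*(40 - 1*⅘) = (55 + 2*36)*(40 - ⅘) = (55 + 72)*(196/5) = 127*(196/5) = 24892/5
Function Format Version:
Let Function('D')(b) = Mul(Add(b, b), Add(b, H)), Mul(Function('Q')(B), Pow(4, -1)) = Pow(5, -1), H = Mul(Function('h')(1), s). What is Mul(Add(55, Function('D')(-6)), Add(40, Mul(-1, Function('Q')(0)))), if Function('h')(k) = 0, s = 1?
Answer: Rational(24892, 5) ≈ 4978.4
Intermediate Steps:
H = 0 (H = Mul(0, 1) = 0)
Function('Q')(B) = Rational(4, 5) (Function('Q')(B) = Mul(4, Pow(5, -1)) = Mul(4, Rational(1, 5)) = Rational(4, 5))
Function('D')(b) = Mul(2, Pow(b, 2)) (Function('D')(b) = Mul(Add(b, b), Add(b, 0)) = Mul(Mul(2, b), b) = Mul(2, Pow(b, 2)))
Mul(Add(55, Function('D')(-6)), Add(40, Mul(-1, Function('Q')(0)))) = Mul(Add(55, Mul(2, Pow(-6, 2))), Add(40, Mul(-1, Rational(4, 5)))) = Mul(Add(55, Mul(2, 36)), Add(40, Rational(-4, 5))) = Mul(Add(55, 72), Rational(196, 5)) = Mul(127, Rational(196, 5)) = Rational(24892, 5)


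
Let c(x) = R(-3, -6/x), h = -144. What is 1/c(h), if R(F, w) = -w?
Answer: -24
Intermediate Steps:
c(x) = 6/x (c(x) = -(-6)/x = 6/x)
1/c(h) = 1/(6/(-144)) = 1/(6*(-1/144)) = 1/(-1/24) = -24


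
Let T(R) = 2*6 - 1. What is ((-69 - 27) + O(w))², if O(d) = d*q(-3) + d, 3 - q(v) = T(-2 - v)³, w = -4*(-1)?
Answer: 29203216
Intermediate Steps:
T(R) = 11 (T(R) = 12 - 1 = 11)
w = 4
q(v) = -1328 (q(v) = 3 - 1*11³ = 3 - 1*1331 = 3 - 1331 = -1328)
O(d) = -1327*d (O(d) = d*(-1328) + d = -1328*d + d = -1327*d)
((-69 - 27) + O(w))² = ((-69 - 27) - 1327*4)² = (-96 - 5308)² = (-5404)² = 29203216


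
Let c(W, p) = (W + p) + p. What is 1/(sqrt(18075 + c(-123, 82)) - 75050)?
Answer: -37525/2816242192 - sqrt(4529)/2816242192 ≈ -1.3348e-5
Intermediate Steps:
c(W, p) = W + 2*p
1/(sqrt(18075 + c(-123, 82)) - 75050) = 1/(sqrt(18075 + (-123 + 2*82)) - 75050) = 1/(sqrt(18075 + (-123 + 164)) - 75050) = 1/(sqrt(18075 + 41) - 75050) = 1/(sqrt(18116) - 75050) = 1/(2*sqrt(4529) - 75050) = 1/(-75050 + 2*sqrt(4529))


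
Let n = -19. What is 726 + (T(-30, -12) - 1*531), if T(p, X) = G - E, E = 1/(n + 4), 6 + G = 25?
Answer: 3211/15 ≈ 214.07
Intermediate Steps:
G = 19 (G = -6 + 25 = 19)
E = -1/15 (E = 1/(-19 + 4) = 1/(-15) = -1/15 ≈ -0.066667)
T(p, X) = 286/15 (T(p, X) = 19 - 1*(-1/15) = 19 + 1/15 = 286/15)
726 + (T(-30, -12) - 1*531) = 726 + (286/15 - 1*531) = 726 + (286/15 - 531) = 726 - 7679/15 = 3211/15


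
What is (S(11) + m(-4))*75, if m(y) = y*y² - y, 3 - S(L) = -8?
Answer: -3675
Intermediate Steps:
S(L) = 11 (S(L) = 3 - 1*(-8) = 3 + 8 = 11)
m(y) = y³ - y
(S(11) + m(-4))*75 = (11 + ((-4)³ - 1*(-4)))*75 = (11 + (-64 + 4))*75 = (11 - 60)*75 = -49*75 = -3675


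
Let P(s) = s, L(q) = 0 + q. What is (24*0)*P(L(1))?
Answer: 0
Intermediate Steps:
L(q) = q
(24*0)*P(L(1)) = (24*0)*1 = 0*1 = 0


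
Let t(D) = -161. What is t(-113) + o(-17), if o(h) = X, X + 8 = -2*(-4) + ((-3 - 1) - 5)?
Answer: -170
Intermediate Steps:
X = -9 (X = -8 + (-2*(-4) + ((-3 - 1) - 5)) = -8 + (8 + (-4 - 5)) = -8 + (8 - 9) = -8 - 1 = -9)
o(h) = -9
t(-113) + o(-17) = -161 - 9 = -170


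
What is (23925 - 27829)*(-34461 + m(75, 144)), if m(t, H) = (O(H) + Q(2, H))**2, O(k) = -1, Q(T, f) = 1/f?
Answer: 43588333667/324 ≈ 1.3453e+8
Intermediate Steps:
m(t, H) = (-1 + 1/H)**2
(23925 - 27829)*(-34461 + m(75, 144)) = (23925 - 27829)*(-34461 + (-1 + 144)**2/144**2) = -3904*(-34461 + (1/20736)*143**2) = -3904*(-34461 + (1/20736)*20449) = -3904*(-34461 + 20449/20736) = -3904*(-714562847/20736) = 43588333667/324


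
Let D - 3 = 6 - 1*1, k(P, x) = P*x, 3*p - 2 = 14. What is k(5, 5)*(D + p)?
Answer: 1000/3 ≈ 333.33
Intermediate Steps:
p = 16/3 (p = ⅔ + (⅓)*14 = ⅔ + 14/3 = 16/3 ≈ 5.3333)
D = 8 (D = 3 + (6 - 1*1) = 3 + (6 - 1) = 3 + 5 = 8)
k(5, 5)*(D + p) = (5*5)*(8 + 16/3) = 25*(40/3) = 1000/3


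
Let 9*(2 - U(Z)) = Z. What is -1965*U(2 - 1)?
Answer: -11135/3 ≈ -3711.7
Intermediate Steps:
U(Z) = 2 - Z/9
-1965*U(2 - 1) = -1965*(2 - (2 - 1)/9) = -1965*(2 - ⅑*1) = -1965*(2 - ⅑) = -1965*17/9 = -11135/3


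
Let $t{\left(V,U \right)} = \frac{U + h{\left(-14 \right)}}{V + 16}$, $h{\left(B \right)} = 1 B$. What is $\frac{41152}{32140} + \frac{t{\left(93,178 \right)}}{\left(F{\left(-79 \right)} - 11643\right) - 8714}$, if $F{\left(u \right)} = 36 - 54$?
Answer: $\frac{4569408852}{3568946125} \approx 1.2803$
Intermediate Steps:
$h{\left(B \right)} = B$
$F{\left(u \right)} = -18$ ($F{\left(u \right)} = 36 - 54 = -18$)
$t{\left(V,U \right)} = \frac{-14 + U}{16 + V}$ ($t{\left(V,U \right)} = \frac{U - 14}{V + 16} = \frac{-14 + U}{16 + V}$)
$\frac{41152}{32140} + \frac{t{\left(93,178 \right)}}{\left(F{\left(-79 \right)} - 11643\right) - 8714} = \frac{41152}{32140} + \frac{\frac{1}{16 + 93} \left(-14 + 178\right)}{\left(-18 - 11643\right) - 8714} = 41152 \cdot \frac{1}{32140} + \frac{\frac{1}{109} \cdot 164}{-11661 - 8714} = \frac{10288}{8035} + \frac{\frac{1}{109} \cdot 164}{-20375} = \frac{10288}{8035} + \frac{164}{109} \left(- \frac{1}{20375}\right) = \frac{10288}{8035} - \frac{164}{2220875} = \frac{4569408852}{3568946125}$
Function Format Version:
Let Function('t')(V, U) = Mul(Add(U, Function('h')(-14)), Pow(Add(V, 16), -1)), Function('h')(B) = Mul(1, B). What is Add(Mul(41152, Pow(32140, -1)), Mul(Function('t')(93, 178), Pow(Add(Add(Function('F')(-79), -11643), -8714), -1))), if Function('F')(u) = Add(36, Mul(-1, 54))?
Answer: Rational(4569408852, 3568946125) ≈ 1.2803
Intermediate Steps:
Function('h')(B) = B
Function('F')(u) = -18 (Function('F')(u) = Add(36, -54) = -18)
Function('t')(V, U) = Mul(Pow(Add(16, V), -1), Add(-14, U)) (Function('t')(V, U) = Mul(Add(U, -14), Pow(Add(V, 16), -1)) = Mul(Add(-14, U), Pow(Add(16, V), -1)) = Mul(Pow(Add(16, V), -1), Add(-14, U)))
Add(Mul(41152, Pow(32140, -1)), Mul(Function('t')(93, 178), Pow(Add(Add(Function('F')(-79), -11643), -8714), -1))) = Add(Mul(41152, Pow(32140, -1)), Mul(Mul(Pow(Add(16, 93), -1), Add(-14, 178)), Pow(Add(Add(-18, -11643), -8714), -1))) = Add(Mul(41152, Rational(1, 32140)), Mul(Mul(Pow(109, -1), 164), Pow(Add(-11661, -8714), -1))) = Add(Rational(10288, 8035), Mul(Mul(Rational(1, 109), 164), Pow(-20375, -1))) = Add(Rational(10288, 8035), Mul(Rational(164, 109), Rational(-1, 20375))) = Add(Rational(10288, 8035), Rational(-164, 2220875)) = Rational(4569408852, 3568946125)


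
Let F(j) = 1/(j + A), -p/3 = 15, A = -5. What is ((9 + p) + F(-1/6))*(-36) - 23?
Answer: 39679/31 ≈ 1280.0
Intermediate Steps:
p = -45 (p = -3*15 = -45)
F(j) = 1/(-5 + j) (F(j) = 1/(j - 5) = 1/(-5 + j))
((9 + p) + F(-1/6))*(-36) - 23 = ((9 - 45) + 1/(-5 - 1/6))*(-36) - 23 = (-36 + 1/(-5 - 1*⅙))*(-36) - 23 = (-36 + 1/(-5 - ⅙))*(-36) - 23 = (-36 + 1/(-31/6))*(-36) - 23 = (-36 - 6/31)*(-36) - 23 = -1122/31*(-36) - 23 = 40392/31 - 23 = 39679/31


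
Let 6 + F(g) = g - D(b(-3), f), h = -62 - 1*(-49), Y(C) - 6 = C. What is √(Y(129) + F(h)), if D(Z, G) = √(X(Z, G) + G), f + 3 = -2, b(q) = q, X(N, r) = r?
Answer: √(116 - I*√10) ≈ 10.771 - 0.1468*I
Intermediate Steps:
Y(C) = 6 + C
h = -13 (h = -62 + 49 = -13)
f = -5 (f = -3 - 2 = -5)
D(Z, G) = √2*√G (D(Z, G) = √(G + G) = √(2*G) = √2*√G)
F(g) = -6 + g - I*√10 (F(g) = -6 + (g - √2*√(-5)) = -6 + (g - √2*I*√5) = -6 + (g - I*√10) = -6 + g - I*√10)
√(Y(129) + F(h)) = √((6 + 129) + (-6 - 13 - I*√10)) = √(135 + (-19 - I*√10)) = √(116 - I*√10)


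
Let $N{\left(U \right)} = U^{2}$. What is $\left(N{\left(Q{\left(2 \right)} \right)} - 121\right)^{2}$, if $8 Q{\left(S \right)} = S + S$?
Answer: $\frac{233289}{16} \approx 14581.0$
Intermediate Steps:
$Q{\left(S \right)} = \frac{S}{4}$ ($Q{\left(S \right)} = \frac{S + S}{8} = \frac{2 S}{8} = \frac{S}{4}$)
$\left(N{\left(Q{\left(2 \right)} \right)} - 121\right)^{2} = \left(\left(\frac{1}{4} \cdot 2\right)^{2} - 121\right)^{2} = \left(\left(\frac{1}{2}\right)^{2} - 121\right)^{2} = \left(\frac{1}{4} - 121\right)^{2} = \left(- \frac{483}{4}\right)^{2} = \frac{233289}{16}$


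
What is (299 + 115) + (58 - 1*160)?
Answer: 312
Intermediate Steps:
(299 + 115) + (58 - 1*160) = 414 + (58 - 160) = 414 - 102 = 312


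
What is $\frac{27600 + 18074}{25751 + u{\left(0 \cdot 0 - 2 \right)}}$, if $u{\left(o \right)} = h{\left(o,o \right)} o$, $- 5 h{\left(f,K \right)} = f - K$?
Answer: $\frac{45674}{25751} \approx 1.7737$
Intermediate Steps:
$h{\left(f,K \right)} = - \frac{f}{5} + \frac{K}{5}$ ($h{\left(f,K \right)} = - \frac{f - K}{5} = - \frac{f}{5} + \frac{K}{5}$)
$u{\left(o \right)} = 0$ ($u{\left(o \right)} = \left(- \frac{o}{5} + \frac{o}{5}\right) o = 0 o = 0$)
$\frac{27600 + 18074}{25751 + u{\left(0 \cdot 0 - 2 \right)}} = \frac{27600 + 18074}{25751 + 0} = \frac{45674}{25751}$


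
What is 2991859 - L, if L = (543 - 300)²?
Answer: 2932810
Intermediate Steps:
L = 59049 (L = 243² = 59049)
2991859 - L = 2991859 - 1*59049 = 2991859 - 59049 = 2932810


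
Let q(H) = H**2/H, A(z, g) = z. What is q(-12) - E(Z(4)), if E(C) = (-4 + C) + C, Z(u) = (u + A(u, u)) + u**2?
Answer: -56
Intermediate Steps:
Z(u) = u**2 + 2*u (Z(u) = (u + u) + u**2 = 2*u + u**2 = u**2 + 2*u)
E(C) = -4 + 2*C
q(H) = H
q(-12) - E(Z(4)) = -12 - (-4 + 2*(4*(2 + 4))) = -12 - (-4 + 2*(4*6)) = -12 - (-4 + 2*24) = -12 - (-4 + 48) = -12 - 1*44 = -12 - 44 = -56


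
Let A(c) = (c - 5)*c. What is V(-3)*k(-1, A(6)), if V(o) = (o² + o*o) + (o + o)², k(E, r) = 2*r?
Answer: 648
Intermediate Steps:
A(c) = c*(-5 + c) (A(c) = (-5 + c)*c = c*(-5 + c))
V(o) = 6*o² (V(o) = (o² + o²) + (2*o)² = 2*o² + 4*o² = 6*o²)
V(-3)*k(-1, A(6)) = (6*(-3)²)*(2*(6*(-5 + 6))) = (6*9)*(2*(6*1)) = 54*(2*6) = 54*12 = 648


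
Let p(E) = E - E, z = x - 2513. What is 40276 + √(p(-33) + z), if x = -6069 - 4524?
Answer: 40276 + I*√13106 ≈ 40276.0 + 114.48*I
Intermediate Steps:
x = -10593
z = -13106 (z = -10593 - 2513 = -13106)
p(E) = 0
40276 + √(p(-33) + z) = 40276 + √(0 - 13106) = 40276 + √(-13106) = 40276 + I*√13106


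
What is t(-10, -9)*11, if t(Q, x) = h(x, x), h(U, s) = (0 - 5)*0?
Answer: 0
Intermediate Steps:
h(U, s) = 0 (h(U, s) = -5*0 = 0)
t(Q, x) = 0
t(-10, -9)*11 = 0*11 = 0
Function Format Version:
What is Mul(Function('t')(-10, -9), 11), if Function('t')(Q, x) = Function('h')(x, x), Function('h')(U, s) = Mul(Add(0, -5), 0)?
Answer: 0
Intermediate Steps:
Function('h')(U, s) = 0 (Function('h')(U, s) = Mul(-5, 0) = 0)
Function('t')(Q, x) = 0
Mul(Function('t')(-10, -9), 11) = Mul(0, 11) = 0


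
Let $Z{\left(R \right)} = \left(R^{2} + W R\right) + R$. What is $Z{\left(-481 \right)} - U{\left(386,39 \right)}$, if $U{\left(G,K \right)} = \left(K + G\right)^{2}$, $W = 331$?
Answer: $-108956$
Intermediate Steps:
$Z{\left(R \right)} = R^{2} + 332 R$ ($Z{\left(R \right)} = \left(R^{2} + 331 R\right) + R = R^{2} + 332 R$)
$U{\left(G,K \right)} = \left(G + K\right)^{2}$
$Z{\left(-481 \right)} - U{\left(386,39 \right)} = - 481 \left(332 - 481\right) - \left(386 + 39\right)^{2} = \left(-481\right) \left(-149\right) - 425^{2} = 71669 - 180625 = -108956$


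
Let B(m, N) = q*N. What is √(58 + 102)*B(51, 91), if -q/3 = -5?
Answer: 5460*√10 ≈ 17266.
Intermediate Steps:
q = 15 (q = -3*(-5) = 15)
B(m, N) = 15*N
√(58 + 102)*B(51, 91) = √(58 + 102)*(15*91) = √160*1365 = (4*√10)*1365 = 5460*√10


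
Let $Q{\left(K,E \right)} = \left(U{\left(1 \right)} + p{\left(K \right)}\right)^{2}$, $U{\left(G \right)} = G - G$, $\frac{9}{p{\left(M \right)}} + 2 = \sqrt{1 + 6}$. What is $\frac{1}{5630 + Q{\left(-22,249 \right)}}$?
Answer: $\frac{5729}{32812369} - \frac{36 \sqrt{7}}{32812369} \approx 0.0001717$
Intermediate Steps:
$p{\left(M \right)} = \frac{9}{-2 + \sqrt{7}}$ ($p{\left(M \right)} = \frac{9}{-2 + \sqrt{1 + 6}} = \frac{9}{-2 + \sqrt{7}}$)
$U{\left(G \right)} = 0$
$Q{\left(K,E \right)} = \left(6 + 3 \sqrt{7}\right)^{2}$ ($Q{\left(K,E \right)} = \left(0 + \left(6 + 3 \sqrt{7}\right)\right)^{2} = \left(6 + 3 \sqrt{7}\right)^{2}$)
$\frac{1}{5630 + Q{\left(-22,249 \right)}} = \frac{1}{5630 + \left(99 + 36 \sqrt{7}\right)} = \frac{1}{5729 + 36 \sqrt{7}}$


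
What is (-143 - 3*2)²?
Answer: 22201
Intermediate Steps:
(-143 - 3*2)² = (-143 - 6)² = (-149)² = 22201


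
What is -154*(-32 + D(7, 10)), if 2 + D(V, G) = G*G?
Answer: -10164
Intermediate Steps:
D(V, G) = -2 + G² (D(V, G) = -2 + G*G = -2 + G²)
-154*(-32 + D(7, 10)) = -154*(-32 + (-2 + 10²)) = -154*(-32 + (-2 + 100)) = -154*(-32 + 98) = -154*66 = -10164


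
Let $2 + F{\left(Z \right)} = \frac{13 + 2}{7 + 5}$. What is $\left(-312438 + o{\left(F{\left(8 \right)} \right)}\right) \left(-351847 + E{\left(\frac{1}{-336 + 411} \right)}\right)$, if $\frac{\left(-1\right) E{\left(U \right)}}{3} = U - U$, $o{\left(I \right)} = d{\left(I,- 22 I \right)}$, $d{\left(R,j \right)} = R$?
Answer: $\frac{439722547485}{4} \approx 1.0993 \cdot 10^{11}$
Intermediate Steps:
$F{\left(Z \right)} = - \frac{3}{4}$ ($F{\left(Z \right)} = -2 + \frac{13 + 2}{7 + 5} = -2 + \frac{15}{12} = -2 + 15 \cdot \frac{1}{12} = -2 + \frac{5}{4} = - \frac{3}{4}$)
$o{\left(I \right)} = I$
$E{\left(U \right)} = 0$ ($E{\left(U \right)} = - 3 \left(U - U\right) = \left(-3\right) 0 = 0$)
$\left(-312438 + o{\left(F{\left(8 \right)} \right)}\right) \left(-351847 + E{\left(\frac{1}{-336 + 411} \right)}\right) = \left(-312438 - \frac{3}{4}\right) \left(-351847 + 0\right) = \left(- \frac{1249755}{4}\right) \left(-351847\right) = \frac{439722547485}{4}$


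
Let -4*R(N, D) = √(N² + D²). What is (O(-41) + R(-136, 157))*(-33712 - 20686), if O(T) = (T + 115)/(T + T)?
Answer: 2012726/41 + 27199*√43145/2 ≈ 2.8739e+6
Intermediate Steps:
O(T) = (115 + T)/(2*T) (O(T) = (115 + T)/((2*T)) = (115 + T)*(1/(2*T)) = (115 + T)/(2*T))
R(N, D) = -√(D² + N²)/4 (R(N, D) = -√(N² + D²)/4 = -√(D² + N²)/4)
(O(-41) + R(-136, 157))*(-33712 - 20686) = ((½)*(115 - 41)/(-41) - √(157² + (-136)²)/4)*(-33712 - 20686) = ((½)*(-1/41)*74 - √(24649 + 18496)/4)*(-54398) = (-37/41 - √43145/4)*(-54398) = 2012726/41 + 27199*√43145/2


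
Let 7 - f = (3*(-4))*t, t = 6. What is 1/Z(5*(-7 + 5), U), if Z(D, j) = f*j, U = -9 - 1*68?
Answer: -1/6083 ≈ -0.00016439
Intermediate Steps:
f = 79 (f = 7 - 3*(-4)*6 = 7 - (-12)*6 = 7 - 1*(-72) = 7 + 72 = 79)
U = -77 (U = -9 - 68 = -77)
Z(D, j) = 79*j
1/Z(5*(-7 + 5), U) = 1/(79*(-77)) = 1/(-6083) = -1/6083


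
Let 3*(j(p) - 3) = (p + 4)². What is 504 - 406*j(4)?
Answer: -28126/3 ≈ -9375.3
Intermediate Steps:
j(p) = 3 + (4 + p)²/3 (j(p) = 3 + (p + 4)²/3 = 3 + (4 + p)²/3)
504 - 406*j(4) = 504 - 406*(3 + (4 + 4)²/3) = 504 - 406*(3 + (⅓)*8²) = 504 - 406*(3 + (⅓)*64) = 504 - 406*(3 + 64/3) = 504 - 406*73/3 = 504 - 29638/3 = -28126/3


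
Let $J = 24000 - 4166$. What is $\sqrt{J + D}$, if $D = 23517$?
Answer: $\sqrt{43351} \approx 208.21$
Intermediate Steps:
$J = 19834$ ($J = 24000 - 4166 = 19834$)
$\sqrt{J + D} = \sqrt{19834 + 23517} = \sqrt{43351}$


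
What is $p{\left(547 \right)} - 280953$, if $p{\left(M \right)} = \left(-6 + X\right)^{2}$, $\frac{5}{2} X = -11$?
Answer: $- \frac{7021121}{25} \approx -2.8085 \cdot 10^{5}$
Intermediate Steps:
$X = - \frac{22}{5}$ ($X = \frac{2}{5} \left(-11\right) = - \frac{22}{5} \approx -4.4$)
$p{\left(M \right)} = \frac{2704}{25}$ ($p{\left(M \right)} = \left(-6 - \frac{22}{5}\right)^{2} = \left(- \frac{52}{5}\right)^{2} = \frac{2704}{25}$)
$p{\left(547 \right)} - 280953 = \frac{2704}{25} - 280953 = - \frac{7021121}{25}$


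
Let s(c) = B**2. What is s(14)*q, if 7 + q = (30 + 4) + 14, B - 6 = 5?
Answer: 4961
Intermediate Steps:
B = 11 (B = 6 + 5 = 11)
s(c) = 121 (s(c) = 11**2 = 121)
q = 41 (q = -7 + ((30 + 4) + 14) = -7 + (34 + 14) = -7 + 48 = 41)
s(14)*q = 121*41 = 4961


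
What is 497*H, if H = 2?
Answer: 994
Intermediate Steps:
497*H = 497*2 = 994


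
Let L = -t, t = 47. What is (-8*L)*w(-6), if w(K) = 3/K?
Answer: -188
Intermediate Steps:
L = -47 (L = -1*47 = -47)
(-8*L)*w(-6) = (-8*(-47))*(3/(-6)) = 376*(3*(-1/6)) = 376*(-1/2) = -188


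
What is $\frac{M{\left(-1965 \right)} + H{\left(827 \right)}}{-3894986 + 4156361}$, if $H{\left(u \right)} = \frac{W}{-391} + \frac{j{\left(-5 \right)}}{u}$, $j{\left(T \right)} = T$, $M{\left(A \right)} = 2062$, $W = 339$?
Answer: $\frac{222159942}{28172478625} \approx 0.0078857$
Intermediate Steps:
$H{\left(u \right)} = - \frac{339}{391} - \frac{5}{u}$ ($H{\left(u \right)} = \frac{339}{-391} - \frac{5}{u} = 339 \left(- \frac{1}{391}\right) - \frac{5}{u} = - \frac{339}{391} - \frac{5}{u}$)
$\frac{M{\left(-1965 \right)} + H{\left(827 \right)}}{-3894986 + 4156361} = \frac{2062 - \left(\frac{339}{391} + \frac{5}{827}\right)}{-3894986 + 4156361} = \frac{2062 - \frac{282308}{323357}}{261375} = \left(2062 - \frac{282308}{323357}\right) \frac{1}{261375} = \frac{666479826}{323357} \cdot \frac{1}{261375} = \frac{222159942}{28172478625}$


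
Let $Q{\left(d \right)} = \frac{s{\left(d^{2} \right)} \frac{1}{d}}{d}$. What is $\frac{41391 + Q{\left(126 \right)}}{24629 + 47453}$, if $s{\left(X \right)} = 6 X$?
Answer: $\frac{41397}{72082} \approx 0.5743$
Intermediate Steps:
$Q{\left(d \right)} = 6$ ($Q{\left(d \right)} = \frac{6 d^{2} \frac{1}{d}}{d} = \frac{6 d}{d} = 6$)
$\frac{41391 + Q{\left(126 \right)}}{24629 + 47453} = \frac{41391 + 6}{24629 + 47453} = \frac{41397}{72082}$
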